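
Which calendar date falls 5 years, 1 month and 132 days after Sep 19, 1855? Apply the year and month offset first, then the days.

February 28, 1861

Adding 5 years, 1 month and 132 days from September 19, 1855: first the month/year part, then the days.
+5 years → 1860; month 9 + 1 = 10 → October 1860.
Day 19 is valid in October, giving October 19, 1860.
Now add 132 days from October 19, 1860.
October has 31 days, so 31 − 19 = 12 days remain after October 19, 1860; 132 − 12 = 120 left.
November 1860 has 30 days: 120 − 30 = 90 left.
December 1860 has 31 days: 90 − 31 = 59 left.
January 1861 has 31 days: 59 − 31 = 28 left.
28 days into February 1861 → February 28, 1861.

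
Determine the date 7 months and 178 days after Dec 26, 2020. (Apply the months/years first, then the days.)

January 20, 2022

Advancing 7 months and 178 days from December 26, 2020: first the month/year part, then the days.
month 12 + 7 = 19, which is month 7 of year 2021 → July 2021.
Day 26 is valid in July, giving July 26, 2021.
Now add 178 days from July 26, 2021.
July has 31 days, so 31 − 26 = 5 days remain after July 26, 2021; 178 − 5 = 173 left.
August 2021 has 31 days: 173 − 31 = 142 left.
September 2021 has 30 days: 142 − 30 = 112 left.
October 2021 has 31 days: 112 − 31 = 81 left.
November 2021 has 30 days: 81 − 30 = 51 left.
December 2021 has 31 days: 51 − 31 = 20 left.
20 days into January 2022 → January 20, 2022.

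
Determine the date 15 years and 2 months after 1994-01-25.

Adding 15 years and 2 months from January 25, 1994.
+15 years → 2009; month 1 + 2 = 3 → March 2009.
Day 25 is valid in March, giving March 25, 2009.

March 25, 2009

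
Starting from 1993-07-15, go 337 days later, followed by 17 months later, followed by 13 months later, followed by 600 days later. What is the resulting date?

August 9, 1998

Adding 337 days from July 15, 1993:
July has 31 days, so 31 − 15 = 16 days remain after July 15, 1993; 337 − 16 = 321 left.
August 1993 has 31 days: 321 − 31 = 290 left.
September 1993 has 30 days: 290 − 30 = 260 left.
October 1993 has 31 days: 260 − 31 = 229 left.
November 1993 has 30 days: 229 − 30 = 199 left.
December 1993 has 31 days: 199 − 31 = 168 left.
January 1994 has 31 days: 168 − 31 = 137 left.
February 1994 has 28 days (1994 is not a leap year): 137 − 28 = 109 left.
March 1994 has 31 days: 109 − 31 = 78 left.
April 1994 has 30 days: 78 − 30 = 48 left.
May 1994 has 31 days: 48 − 31 = 17 left.
17 days into June 1994 → June 17, 1994.
Adding 17 months from June 17, 1994:
month 6 + 17 = 23, which is month 11 of year 1995 → November 1995.
Day 17 is valid in November, giving November 17, 1995.
Counting forward 13 months from November 17, 1995:
month 11 + 13 = 24, which is month 12 of year 1996 → December 1996.
Day 17 is valid in December, giving December 17, 1996.
Adding 600 days from December 17, 1996:
December has 31 days, so 31 − 17 = 14 days remain after December 17, 1996; 600 − 14 = 586 left.
January 1997 has 31 days: 586 − 31 = 555 left.
February 1997 has 28 days (1997 is not a leap year): 555 − 28 = 527 left.
March 1997 has 31 days: 527 − 31 = 496 left.
April 1997 has 30 days: 496 − 30 = 466 left.
May 1997 has 31 days: 466 − 31 = 435 left.
June 1997 has 30 days: 435 − 30 = 405 left.
July 1997 has 31 days: 405 − 31 = 374 left.
August 1997 has 31 days: 374 − 31 = 343 left.
September 1997 has 30 days: 343 − 30 = 313 left.
October 1997 has 31 days: 313 − 31 = 282 left.
November 1997 has 30 days: 282 − 30 = 252 left.
December 1997 has 31 days: 252 − 31 = 221 left.
January 1998 has 31 days: 221 − 31 = 190 left.
February 1998 has 28 days (1998 is not a leap year): 190 − 28 = 162 left.
March 1998 has 31 days: 162 − 31 = 131 left.
April 1998 has 30 days: 131 − 30 = 101 left.
May 1998 has 31 days: 101 − 31 = 70 left.
June 1998 has 30 days: 70 − 30 = 40 left.
July 1998 has 31 days: 40 − 31 = 9 left.
9 days into August 1998 → August 9, 1998.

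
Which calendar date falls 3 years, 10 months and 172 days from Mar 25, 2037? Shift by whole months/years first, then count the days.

Counting forward 3 years, 10 months and 172 days from March 25, 2037: first the month/year part, then the days.
+3 years → 2040; month 3 + 10 = 13, which is month 1 of year 2041 → January 2041.
Day 25 is valid in January, giving January 25, 2041.
Now add 172 days from January 25, 2041.
January has 31 days, so 31 − 25 = 6 days remain after January 25, 2041; 172 − 6 = 166 left.
February 2041 has 28 days (2041 is not a leap year): 166 − 28 = 138 left.
March 2041 has 31 days: 138 − 31 = 107 left.
April 2041 has 30 days: 107 − 30 = 77 left.
May 2041 has 31 days: 77 − 31 = 46 left.
June 2041 has 30 days: 46 − 30 = 16 left.
16 days into July 2041 → July 16, 2041.

July 16, 2041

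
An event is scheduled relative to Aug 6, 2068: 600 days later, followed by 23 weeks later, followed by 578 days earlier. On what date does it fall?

February 5, 2069

Counting forward 600 days from August 6, 2068:
August has 31 days, so 31 − 6 = 25 days remain after August 6, 2068; 600 − 25 = 575 left.
September 2068 has 30 days: 575 − 30 = 545 left.
October 2068 has 31 days: 545 − 31 = 514 left.
November 2068 has 30 days: 514 − 30 = 484 left.
December 2068 has 31 days: 484 − 31 = 453 left.
January 2069 has 31 days: 453 − 31 = 422 left.
February 2069 has 28 days (2069 is not a leap year): 422 − 28 = 394 left.
March 2069 has 31 days: 394 − 31 = 363 left.
April 2069 has 30 days: 363 − 30 = 333 left.
May 2069 has 31 days: 333 − 31 = 302 left.
June 2069 has 30 days: 302 − 30 = 272 left.
July 2069 has 31 days: 272 − 31 = 241 left.
August 2069 has 31 days: 241 − 31 = 210 left.
September 2069 has 30 days: 210 − 30 = 180 left.
October 2069 has 31 days: 180 − 31 = 149 left.
November 2069 has 30 days: 149 − 30 = 119 left.
December 2069 has 31 days: 119 − 31 = 88 left.
January 2070 has 31 days: 88 − 31 = 57 left.
February 2070 has 28 days (2070 is not a leap year): 57 − 28 = 29 left.
29 days into March 2070 → March 29, 2070.
Advancing 23 weeks (= 161 days) from March 29, 2070:
March has 31 days, so 31 − 29 = 2 days remain after March 29, 2070; 161 − 2 = 159 left.
April 2070 has 30 days: 159 − 30 = 129 left.
May 2070 has 31 days: 129 − 31 = 98 left.
June 2070 has 30 days: 98 − 30 = 68 left.
July 2070 has 31 days: 68 − 31 = 37 left.
August 2070 has 31 days: 37 − 31 = 6 left.
6 days into September 2070 → September 6, 2070.
Going back 578 days from September 6, 2070:
Going back 6 days from September 6, 2070 reaches the end of the previous month; 578 − 6 = 572 left.
August 2070 has 31 days: 572 − 31 = 541 left.
July 2070 has 31 days: 541 − 31 = 510 left.
June 2070 has 30 days: 510 − 30 = 480 left.
May 2070 has 31 days: 480 − 31 = 449 left.
April 2070 has 30 days: 449 − 30 = 419 left.
March 2070 has 31 days: 419 − 31 = 388 left.
February 2070 has 28 days (2070 is not a leap year): 388 − 28 = 360 left.
January 2070 has 31 days: 360 − 31 = 329 left.
December 2069 has 31 days: 329 − 31 = 298 left.
November 2069 has 30 days: 298 − 30 = 268 left.
October 2069 has 31 days: 268 − 31 = 237 left.
September 2069 has 30 days: 237 − 30 = 207 left.
August 2069 has 31 days: 207 − 31 = 176 left.
July 2069 has 31 days: 176 − 31 = 145 left.
June 2069 has 30 days: 145 − 30 = 115 left.
May 2069 has 31 days: 115 − 31 = 84 left.
April 2069 has 30 days: 84 − 30 = 54 left.
March 2069 has 31 days: 54 − 31 = 23 left.
February 2069 has 28 days; 28 − 23 = 5 → February 5, 2069.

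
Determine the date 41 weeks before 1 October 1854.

December 18, 1853

Counting back 41 weeks = 287 days from October 1, 1854.
Going back 1 day from October 1, 1854 reaches the end of the previous month; 287 − 1 = 286 left.
September 1854 has 30 days: 286 − 30 = 256 left.
August 1854 has 31 days: 256 − 31 = 225 left.
July 1854 has 31 days: 225 − 31 = 194 left.
June 1854 has 30 days: 194 − 30 = 164 left.
May 1854 has 31 days: 164 − 31 = 133 left.
April 1854 has 30 days: 133 − 30 = 103 left.
March 1854 has 31 days: 103 − 31 = 72 left.
February 1854 has 28 days (1854 is not a leap year): 72 − 28 = 44 left.
January 1854 has 31 days: 44 − 31 = 13 left.
December 1853 has 31 days; 31 − 13 = 18 → December 18, 1853.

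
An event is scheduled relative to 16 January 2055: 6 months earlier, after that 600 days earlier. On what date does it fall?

November 23, 2052

Counting back 6 months from January 16, 2055:
month 1 − 6 = -5, which is month 7 of year 2054 → July 2054.
Day 16 is valid in July, giving July 16, 2054.
Subtracting 600 days from July 16, 2054:
Going back 16 days from July 16, 2054 reaches the end of the previous month; 600 − 16 = 584 left.
June 2054 has 30 days: 584 − 30 = 554 left.
May 2054 has 31 days: 554 − 31 = 523 left.
April 2054 has 30 days: 523 − 30 = 493 left.
March 2054 has 31 days: 493 − 31 = 462 left.
February 2054 has 28 days (2054 is not a leap year): 462 − 28 = 434 left.
January 2054 has 31 days: 434 − 31 = 403 left.
December 2053 has 31 days: 403 − 31 = 372 left.
November 2053 has 30 days: 372 − 30 = 342 left.
October 2053 has 31 days: 342 − 31 = 311 left.
September 2053 has 30 days: 311 − 30 = 281 left.
August 2053 has 31 days: 281 − 31 = 250 left.
July 2053 has 31 days: 250 − 31 = 219 left.
June 2053 has 30 days: 219 − 30 = 189 left.
May 2053 has 31 days: 189 − 31 = 158 left.
April 2053 has 30 days: 158 − 30 = 128 left.
March 2053 has 31 days: 128 − 31 = 97 left.
February 2053 has 28 days (2053 is not a leap year): 97 − 28 = 69 left.
January 2053 has 31 days: 69 − 31 = 38 left.
December 2052 has 31 days: 38 − 31 = 7 left.
November 2052 has 30 days; 30 − 7 = 23 → November 23, 2052.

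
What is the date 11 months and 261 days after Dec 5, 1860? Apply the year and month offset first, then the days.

July 24, 1862

Advancing 11 months and 261 days from December 5, 1860: first the month/year part, then the days.
month 12 + 11 = 23, which is month 11 of year 1861 → November 1861.
Day 5 is valid in November, giving November 5, 1861.
Now add 261 days from November 5, 1861.
November has 30 days, so 30 − 5 = 25 days remain after November 5, 1861; 261 − 25 = 236 left.
December 1861 has 31 days: 236 − 31 = 205 left.
January 1862 has 31 days: 205 − 31 = 174 left.
February 1862 has 28 days (1862 is not a leap year): 174 − 28 = 146 left.
March 1862 has 31 days: 146 − 31 = 115 left.
April 1862 has 30 days: 115 − 30 = 85 left.
May 1862 has 31 days: 85 − 31 = 54 left.
June 1862 has 30 days: 54 − 30 = 24 left.
24 days into July 1862 → July 24, 1862.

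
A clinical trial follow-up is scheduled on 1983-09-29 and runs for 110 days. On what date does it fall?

Advancing 110 days from September 29, 1983.
September has 30 days, so 30 − 29 = 1 day remains after September 29, 1983; 110 − 1 = 109 left.
October 1983 has 31 days: 109 − 31 = 78 left.
November 1983 has 30 days: 78 − 30 = 48 left.
December 1983 has 31 days: 48 − 31 = 17 left.
17 days into January 1984 → January 17, 1984.

January 17, 1984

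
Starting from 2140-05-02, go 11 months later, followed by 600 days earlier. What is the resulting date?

Advancing 11 months from May 2, 2140:
month 5 + 11 = 16, which is month 4 of year 2141 → April 2141.
Day 2 is valid in April, giving April 2, 2141.
Counting back 600 days from April 2, 2141:
Going back 2 days from April 2, 2141 reaches the end of the previous month; 600 − 2 = 598 left.
March 2141 has 31 days: 598 − 31 = 567 left.
February 2141 has 28 days (2141 is not a leap year): 567 − 28 = 539 left.
January 2141 has 31 days: 539 − 31 = 508 left.
December 2140 has 31 days: 508 − 31 = 477 left.
November 2140 has 30 days: 477 − 30 = 447 left.
October 2140 has 31 days: 447 − 31 = 416 left.
September 2140 has 30 days: 416 − 30 = 386 left.
August 2140 has 31 days: 386 − 31 = 355 left.
July 2140 has 31 days: 355 − 31 = 324 left.
June 2140 has 30 days: 324 − 30 = 294 left.
May 2140 has 31 days: 294 − 31 = 263 left.
April 2140 has 30 days: 263 − 30 = 233 left.
March 2140 has 31 days: 233 − 31 = 202 left.
February 2140 has 29 days (2140 is a leap year): 202 − 29 = 173 left.
January 2140 has 31 days: 173 − 31 = 142 left.
December 2139 has 31 days: 142 − 31 = 111 left.
November 2139 has 30 days: 111 − 30 = 81 left.
October 2139 has 31 days: 81 − 31 = 50 left.
September 2139 has 30 days: 50 − 30 = 20 left.
August 2139 has 31 days; 31 − 20 = 11 → August 11, 2139.

August 11, 2139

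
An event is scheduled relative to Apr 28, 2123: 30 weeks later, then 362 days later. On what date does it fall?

November 20, 2124

Advancing 30 weeks (= 210 days) from April 28, 2123:
April has 30 days, so 30 − 28 = 2 days remain after April 28, 2123; 210 − 2 = 208 left.
May 2123 has 31 days: 208 − 31 = 177 left.
June 2123 has 30 days: 177 − 30 = 147 left.
July 2123 has 31 days: 147 − 31 = 116 left.
August 2123 has 31 days: 116 − 31 = 85 left.
September 2123 has 30 days: 85 − 30 = 55 left.
October 2123 has 31 days: 55 − 31 = 24 left.
24 days into November 2123 → November 24, 2123.
Advancing 362 days from November 24, 2123:
November has 30 days, so 30 − 24 = 6 days remain after November 24, 2123; 362 − 6 = 356 left.
December 2123 has 31 days: 356 − 31 = 325 left.
January 2124 has 31 days: 325 − 31 = 294 left.
February 2124 has 29 days (2124 is a leap year): 294 − 29 = 265 left.
March 2124 has 31 days: 265 − 31 = 234 left.
April 2124 has 30 days: 234 − 30 = 204 left.
May 2124 has 31 days: 204 − 31 = 173 left.
June 2124 has 30 days: 173 − 30 = 143 left.
July 2124 has 31 days: 143 − 31 = 112 left.
August 2124 has 31 days: 112 − 31 = 81 left.
September 2124 has 30 days: 81 − 30 = 51 left.
October 2124 has 31 days: 51 − 31 = 20 left.
20 days into November 2124 → November 20, 2124.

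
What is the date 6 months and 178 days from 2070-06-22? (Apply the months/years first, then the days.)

June 18, 2071

Counting forward 6 months and 178 days from June 22, 2070: first the month/year part, then the days.
month 6 + 6 = 12 → December 2070.
Day 22 is valid in December, giving December 22, 2070.
Now add 178 days from December 22, 2070.
December has 31 days, so 31 − 22 = 9 days remain after December 22, 2070; 178 − 9 = 169 left.
January 2071 has 31 days: 169 − 31 = 138 left.
February 2071 has 28 days (2071 is not a leap year): 138 − 28 = 110 left.
March 2071 has 31 days: 110 − 31 = 79 left.
April 2071 has 30 days: 79 − 30 = 49 left.
May 2071 has 31 days: 49 − 31 = 18 left.
18 days into June 2071 → June 18, 2071.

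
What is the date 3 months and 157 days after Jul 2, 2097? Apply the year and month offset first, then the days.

March 8, 2098

Advancing 3 months and 157 days from July 2, 2097: first the month/year part, then the days.
month 7 + 3 = 10 → October 2097.
Day 2 is valid in October, giving October 2, 2097.
Now add 157 days from October 2, 2097.
October has 31 days, so 31 − 2 = 29 days remain after October 2, 2097; 157 − 29 = 128 left.
November 2097 has 30 days: 128 − 30 = 98 left.
December 2097 has 31 days: 98 − 31 = 67 left.
January 2098 has 31 days: 67 − 31 = 36 left.
February 2098 has 28 days (2098 is not a leap year): 36 − 28 = 8 left.
8 days into March 2098 → March 8, 2098.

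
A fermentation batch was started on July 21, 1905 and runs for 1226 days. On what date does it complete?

November 28, 1908

Adding 1226 days from July 21, 1905.
July has 31 days, so 31 − 21 = 10 days remain after July 21, 1905; 1226 − 10 = 1216 left.
August 1905 has 31 days: 1216 − 31 = 1185 left.
September 1905 has 30 days: 1185 − 30 = 1155 left.
October 1905 has 31 days: 1155 − 31 = 1124 left.
November 1905 has 30 days: 1124 − 30 = 1094 left.
December 1905 has 31 days: 1094 − 31 = 1063 left.
January 1906 has 31 days: 1063 − 31 = 1032 left.
February 1906 has 28 days (1906 is not a leap year): 1032 − 28 = 1004 left.
March 1906 has 31 days: 1004 − 31 = 973 left.
April 1906 has 30 days: 973 − 30 = 943 left.
May 1906 has 31 days: 943 − 31 = 912 left.
June 1906 has 30 days: 912 − 30 = 882 left.
July 1906 has 31 days: 882 − 31 = 851 left.
August 1906 has 31 days: 851 − 31 = 820 left.
September 1906 has 30 days: 820 − 30 = 790 left.
October 1906 has 31 days: 790 − 31 = 759 left.
November 1906 has 30 days: 759 − 30 = 729 left.
December 1906 has 31 days: 729 − 31 = 698 left.
January 1907 has 31 days: 698 − 31 = 667 left.
February 1907 has 28 days (1907 is not a leap year): 667 − 28 = 639 left.
March 1907 has 31 days: 639 − 31 = 608 left.
April 1907 has 30 days: 608 − 30 = 578 left.
May 1907 has 31 days: 578 − 31 = 547 left.
June 1907 has 30 days: 547 − 30 = 517 left.
July 1907 has 31 days: 517 − 31 = 486 left.
August 1907 has 31 days: 486 − 31 = 455 left.
September 1907 has 30 days: 455 − 30 = 425 left.
October 1907 has 31 days: 425 − 31 = 394 left.
November 1907 has 30 days: 394 − 30 = 364 left.
December 1907 has 31 days: 364 − 31 = 333 left.
January 1908 has 31 days: 333 − 31 = 302 left.
February 1908 has 29 days (1908 is a leap year): 302 − 29 = 273 left.
March 1908 has 31 days: 273 − 31 = 242 left.
April 1908 has 30 days: 242 − 30 = 212 left.
May 1908 has 31 days: 212 − 31 = 181 left.
June 1908 has 30 days: 181 − 30 = 151 left.
July 1908 has 31 days: 151 − 31 = 120 left.
August 1908 has 31 days: 120 − 31 = 89 left.
September 1908 has 30 days: 89 − 30 = 59 left.
October 1908 has 31 days: 59 − 31 = 28 left.
28 days into November 1908 → November 28, 1908.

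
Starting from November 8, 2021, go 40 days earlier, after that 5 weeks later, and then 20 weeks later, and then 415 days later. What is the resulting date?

Subtracting 40 days from November 8, 2021:
Going back 8 days from November 8, 2021 reaches the end of the previous month; 40 − 8 = 32 left.
October 2021 has 31 days: 32 − 31 = 1 left.
September 2021 has 30 days; 30 − 1 = 29 → September 29, 2021.
Advancing 5 weeks (= 35 days) from September 29, 2021:
September has 30 days, so 30 − 29 = 1 day remains after September 29, 2021; 35 − 1 = 34 left.
October 2021 has 31 days: 34 − 31 = 3 left.
3 days into November 2021 → November 3, 2021.
Advancing 20 weeks (= 140 days) from November 3, 2021:
November has 30 days, so 30 − 3 = 27 days remain after November 3, 2021; 140 − 27 = 113 left.
December 2021 has 31 days: 113 − 31 = 82 left.
January 2022 has 31 days: 82 − 31 = 51 left.
February 2022 has 28 days (2022 is not a leap year): 51 − 28 = 23 left.
23 days into March 2022 → March 23, 2022.
Counting forward 415 days from March 23, 2022:
March has 31 days, so 31 − 23 = 8 days remain after March 23, 2022; 415 − 8 = 407 left.
April 2022 has 30 days: 407 − 30 = 377 left.
May 2022 has 31 days: 377 − 31 = 346 left.
June 2022 has 30 days: 346 − 30 = 316 left.
July 2022 has 31 days: 316 − 31 = 285 left.
August 2022 has 31 days: 285 − 31 = 254 left.
September 2022 has 30 days: 254 − 30 = 224 left.
October 2022 has 31 days: 224 − 31 = 193 left.
November 2022 has 30 days: 193 − 30 = 163 left.
December 2022 has 31 days: 163 − 31 = 132 left.
January 2023 has 31 days: 132 − 31 = 101 left.
February 2023 has 28 days (2023 is not a leap year): 101 − 28 = 73 left.
March 2023 has 31 days: 73 − 31 = 42 left.
April 2023 has 30 days: 42 − 30 = 12 left.
12 days into May 2023 → May 12, 2023.

May 12, 2023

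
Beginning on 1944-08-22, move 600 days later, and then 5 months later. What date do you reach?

September 14, 1946

Adding 600 days from August 22, 1944:
August has 31 days, so 31 − 22 = 9 days remain after August 22, 1944; 600 − 9 = 591 left.
September 1944 has 30 days: 591 − 30 = 561 left.
October 1944 has 31 days: 561 − 31 = 530 left.
November 1944 has 30 days: 530 − 30 = 500 left.
December 1944 has 31 days: 500 − 31 = 469 left.
January 1945 has 31 days: 469 − 31 = 438 left.
February 1945 has 28 days (1945 is not a leap year): 438 − 28 = 410 left.
March 1945 has 31 days: 410 − 31 = 379 left.
April 1945 has 30 days: 379 − 30 = 349 left.
May 1945 has 31 days: 349 − 31 = 318 left.
June 1945 has 30 days: 318 − 30 = 288 left.
July 1945 has 31 days: 288 − 31 = 257 left.
August 1945 has 31 days: 257 − 31 = 226 left.
September 1945 has 30 days: 226 − 30 = 196 left.
October 1945 has 31 days: 196 − 31 = 165 left.
November 1945 has 30 days: 165 − 30 = 135 left.
December 1945 has 31 days: 135 − 31 = 104 left.
January 1946 has 31 days: 104 − 31 = 73 left.
February 1946 has 28 days (1946 is not a leap year): 73 − 28 = 45 left.
March 1946 has 31 days: 45 − 31 = 14 left.
14 days into April 1946 → April 14, 1946.
Adding 5 months from April 14, 1946:
month 4 + 5 = 9 → September 1946.
Day 14 is valid in September, giving September 14, 1946.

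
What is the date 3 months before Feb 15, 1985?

Subtracting 3 months from February 15, 1985.
month 2 − 3 = -1, which is month 11 of year 1984 → November 1984.
Day 15 is valid in November, giving November 15, 1984.

November 15, 1984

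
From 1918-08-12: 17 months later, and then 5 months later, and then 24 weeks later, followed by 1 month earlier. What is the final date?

October 27, 1920

Adding 17 months from August 12, 1918:
month 8 + 17 = 25, which is month 1 of year 1920 → January 1920.
Day 12 is valid in January, giving January 12, 1920.
Advancing 5 months from January 12, 1920:
month 1 + 5 = 6 → June 1920.
Day 12 is valid in June, giving June 12, 1920.
Adding 24 weeks (= 168 days) from June 12, 1920:
June has 30 days, so 30 − 12 = 18 days remain after June 12, 1920; 168 − 18 = 150 left.
July 1920 has 31 days: 150 − 31 = 119 left.
August 1920 has 31 days: 119 − 31 = 88 left.
September 1920 has 30 days: 88 − 30 = 58 left.
October 1920 has 31 days: 58 − 31 = 27 left.
27 days into November 1920 → November 27, 1920.
Subtracting 1 month from November 27, 1920:
month 11 − 1 = 10 → October 1920.
Day 27 is valid in October, giving October 27, 1920.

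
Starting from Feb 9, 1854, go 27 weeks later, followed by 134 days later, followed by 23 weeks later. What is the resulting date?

Counting forward 27 weeks (= 189 days) from February 9, 1854:
February has 28 days, so 28 − 9 = 19 days remain after February 9, 1854; 189 − 19 = 170 left.
March 1854 has 31 days: 170 − 31 = 139 left.
April 1854 has 30 days: 139 − 30 = 109 left.
May 1854 has 31 days: 109 − 31 = 78 left.
June 1854 has 30 days: 78 − 30 = 48 left.
July 1854 has 31 days: 48 − 31 = 17 left.
17 days into August 1854 → August 17, 1854.
Counting forward 134 days from August 17, 1854:
August has 31 days, so 31 − 17 = 14 days remain after August 17, 1854; 134 − 14 = 120 left.
September 1854 has 30 days: 120 − 30 = 90 left.
October 1854 has 31 days: 90 − 31 = 59 left.
November 1854 has 30 days: 59 − 30 = 29 left.
29 days into December 1854 → December 29, 1854.
Advancing 23 weeks (= 161 days) from December 29, 1854:
December has 31 days, so 31 − 29 = 2 days remain after December 29, 1854; 161 − 2 = 159 left.
January 1855 has 31 days: 159 − 31 = 128 left.
February 1855 has 28 days (1855 is not a leap year): 128 − 28 = 100 left.
March 1855 has 31 days: 100 − 31 = 69 left.
April 1855 has 30 days: 69 − 30 = 39 left.
May 1855 has 31 days: 39 − 31 = 8 left.
8 days into June 1855 → June 8, 1855.

June 8, 1855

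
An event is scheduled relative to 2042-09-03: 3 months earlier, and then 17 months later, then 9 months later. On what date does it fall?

Going back 3 months from September 3, 2042:
month 9 − 3 = 6 → June 2042.
Day 3 is valid in June, giving June 3, 2042.
Advancing 17 months from June 3, 2042:
month 6 + 17 = 23, which is month 11 of year 2043 → November 2043.
Day 3 is valid in November, giving November 3, 2043.
Advancing 9 months from November 3, 2043:
month 11 + 9 = 20, which is month 8 of year 2044 → August 2044.
Day 3 is valid in August, giving August 3, 2044.

August 3, 2044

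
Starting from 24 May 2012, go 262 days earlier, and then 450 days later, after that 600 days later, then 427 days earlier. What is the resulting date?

Going back 262 days from May 24, 2012:
Going back 24 days from May 24, 2012 reaches the end of the previous month; 262 − 24 = 238 left.
April 2012 has 30 days: 238 − 30 = 208 left.
March 2012 has 31 days: 208 − 31 = 177 left.
February 2012 has 29 days (2012 is a leap year): 177 − 29 = 148 left.
January 2012 has 31 days: 148 − 31 = 117 left.
December 2011 has 31 days: 117 − 31 = 86 left.
November 2011 has 30 days: 86 − 30 = 56 left.
October 2011 has 31 days: 56 − 31 = 25 left.
September 2011 has 30 days; 30 − 25 = 5 → September 5, 2011.
Advancing 450 days from September 5, 2011:
September has 30 days, so 30 − 5 = 25 days remain after September 5, 2011; 450 − 25 = 425 left.
October 2011 has 31 days: 425 − 31 = 394 left.
November 2011 has 30 days: 394 − 30 = 364 left.
December 2011 has 31 days: 364 − 31 = 333 left.
January 2012 has 31 days: 333 − 31 = 302 left.
February 2012 has 29 days (2012 is a leap year): 302 − 29 = 273 left.
March 2012 has 31 days: 273 − 31 = 242 left.
April 2012 has 30 days: 242 − 30 = 212 left.
May 2012 has 31 days: 212 − 31 = 181 left.
June 2012 has 30 days: 181 − 30 = 151 left.
July 2012 has 31 days: 151 − 31 = 120 left.
August 2012 has 31 days: 120 − 31 = 89 left.
September 2012 has 30 days: 89 − 30 = 59 left.
October 2012 has 31 days: 59 − 31 = 28 left.
28 days into November 2012 → November 28, 2012.
Adding 600 days from November 28, 2012:
November has 30 days, so 30 − 28 = 2 days remain after November 28, 2012; 600 − 2 = 598 left.
December 2012 has 31 days: 598 − 31 = 567 left.
January 2013 has 31 days: 567 − 31 = 536 left.
February 2013 has 28 days (2013 is not a leap year): 536 − 28 = 508 left.
March 2013 has 31 days: 508 − 31 = 477 left.
April 2013 has 30 days: 477 − 30 = 447 left.
May 2013 has 31 days: 447 − 31 = 416 left.
June 2013 has 30 days: 416 − 30 = 386 left.
July 2013 has 31 days: 386 − 31 = 355 left.
August 2013 has 31 days: 355 − 31 = 324 left.
September 2013 has 30 days: 324 − 30 = 294 left.
October 2013 has 31 days: 294 − 31 = 263 left.
November 2013 has 30 days: 263 − 30 = 233 left.
December 2013 has 31 days: 233 − 31 = 202 left.
January 2014 has 31 days: 202 − 31 = 171 left.
February 2014 has 28 days (2014 is not a leap year): 171 − 28 = 143 left.
March 2014 has 31 days: 143 − 31 = 112 left.
April 2014 has 30 days: 112 − 30 = 82 left.
May 2014 has 31 days: 82 − 31 = 51 left.
June 2014 has 30 days: 51 − 30 = 21 left.
21 days into July 2014 → July 21, 2014.
Subtracting 427 days from July 21, 2014:
Going back 21 days from July 21, 2014 reaches the end of the previous month; 427 − 21 = 406 left.
June 2014 has 30 days: 406 − 30 = 376 left.
May 2014 has 31 days: 376 − 31 = 345 left.
April 2014 has 30 days: 345 − 30 = 315 left.
March 2014 has 31 days: 315 − 31 = 284 left.
February 2014 has 28 days (2014 is not a leap year): 284 − 28 = 256 left.
January 2014 has 31 days: 256 − 31 = 225 left.
December 2013 has 31 days: 225 − 31 = 194 left.
November 2013 has 30 days: 194 − 30 = 164 left.
October 2013 has 31 days: 164 − 31 = 133 left.
September 2013 has 30 days: 133 − 30 = 103 left.
August 2013 has 31 days: 103 − 31 = 72 left.
July 2013 has 31 days: 72 − 31 = 41 left.
June 2013 has 30 days: 41 − 30 = 11 left.
May 2013 has 31 days; 31 − 11 = 20 → May 20, 2013.

May 20, 2013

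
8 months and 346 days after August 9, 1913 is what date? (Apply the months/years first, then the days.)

Adding 8 months and 346 days from August 9, 1913: first the month/year part, then the days.
month 8 + 8 = 16, which is month 4 of year 1914 → April 1914.
Day 9 is valid in April, giving April 9, 1914.
Now add 346 days from April 9, 1914.
April has 30 days, so 30 − 9 = 21 days remain after April 9, 1914; 346 − 21 = 325 left.
May 1914 has 31 days: 325 − 31 = 294 left.
June 1914 has 30 days: 294 − 30 = 264 left.
July 1914 has 31 days: 264 − 31 = 233 left.
August 1914 has 31 days: 233 − 31 = 202 left.
September 1914 has 30 days: 202 − 30 = 172 left.
October 1914 has 31 days: 172 − 31 = 141 left.
November 1914 has 30 days: 141 − 30 = 111 left.
December 1914 has 31 days: 111 − 31 = 80 left.
January 1915 has 31 days: 80 − 31 = 49 left.
February 1915 has 28 days (1915 is not a leap year): 49 − 28 = 21 left.
21 days into March 1915 → March 21, 1915.

March 21, 1915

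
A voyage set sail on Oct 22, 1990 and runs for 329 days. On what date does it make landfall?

Adding 329 days from October 22, 1990.
October has 31 days, so 31 − 22 = 9 days remain after October 22, 1990; 329 − 9 = 320 left.
November 1990 has 30 days: 320 − 30 = 290 left.
December 1990 has 31 days: 290 − 31 = 259 left.
January 1991 has 31 days: 259 − 31 = 228 left.
February 1991 has 28 days (1991 is not a leap year): 228 − 28 = 200 left.
March 1991 has 31 days: 200 − 31 = 169 left.
April 1991 has 30 days: 169 − 30 = 139 left.
May 1991 has 31 days: 139 − 31 = 108 left.
June 1991 has 30 days: 108 − 30 = 78 left.
July 1991 has 31 days: 78 − 31 = 47 left.
August 1991 has 31 days: 47 − 31 = 16 left.
16 days into September 1991 → September 16, 1991.

September 16, 1991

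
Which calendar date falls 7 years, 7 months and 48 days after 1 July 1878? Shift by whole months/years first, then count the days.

March 21, 1886

Adding 7 years, 7 months and 48 days from July 1, 1878: first the month/year part, then the days.
+7 years → 1885; month 7 + 7 = 14, which is month 2 of year 1886 → February 1886.
Day 1 is valid in February, giving February 1, 1886.
Now add 48 days from February 1, 1886.
February has 28 days, so 28 − 1 = 27 days remain after February 1, 1886; 48 − 27 = 21 left.
21 days into March 1886 → March 21, 1886.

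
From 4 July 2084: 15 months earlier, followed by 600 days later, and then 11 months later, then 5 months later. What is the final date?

Counting back 15 months from July 4, 2084:
month 7 − 15 = -8, which is month 4 of year 2083 → April 2083.
Day 4 is valid in April, giving April 4, 2083.
Advancing 600 days from April 4, 2083:
April has 30 days, so 30 − 4 = 26 days remain after April 4, 2083; 600 − 26 = 574 left.
May 2083 has 31 days: 574 − 31 = 543 left.
June 2083 has 30 days: 543 − 30 = 513 left.
July 2083 has 31 days: 513 − 31 = 482 left.
August 2083 has 31 days: 482 − 31 = 451 left.
September 2083 has 30 days: 451 − 30 = 421 left.
October 2083 has 31 days: 421 − 31 = 390 left.
November 2083 has 30 days: 390 − 30 = 360 left.
December 2083 has 31 days: 360 − 31 = 329 left.
January 2084 has 31 days: 329 − 31 = 298 left.
February 2084 has 29 days (2084 is a leap year): 298 − 29 = 269 left.
March 2084 has 31 days: 269 − 31 = 238 left.
April 2084 has 30 days: 238 − 30 = 208 left.
May 2084 has 31 days: 208 − 31 = 177 left.
June 2084 has 30 days: 177 − 30 = 147 left.
July 2084 has 31 days: 147 − 31 = 116 left.
August 2084 has 31 days: 116 − 31 = 85 left.
September 2084 has 30 days: 85 − 30 = 55 left.
October 2084 has 31 days: 55 − 31 = 24 left.
24 days into November 2084 → November 24, 2084.
Adding 11 months from November 24, 2084:
month 11 + 11 = 22, which is month 10 of year 2085 → October 2085.
Day 24 is valid in October, giving October 24, 2085.
Adding 5 months from October 24, 2085:
month 10 + 5 = 15, which is month 3 of year 2086 → March 2086.
Day 24 is valid in March, giving March 24, 2086.

March 24, 2086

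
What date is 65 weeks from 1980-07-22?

Counting forward 65 weeks = 455 days from July 22, 1980.
July has 31 days, so 31 − 22 = 9 days remain after July 22, 1980; 455 − 9 = 446 left.
August 1980 has 31 days: 446 − 31 = 415 left.
September 1980 has 30 days: 415 − 30 = 385 left.
October 1980 has 31 days: 385 − 31 = 354 left.
November 1980 has 30 days: 354 − 30 = 324 left.
December 1980 has 31 days: 324 − 31 = 293 left.
January 1981 has 31 days: 293 − 31 = 262 left.
February 1981 has 28 days (1981 is not a leap year): 262 − 28 = 234 left.
March 1981 has 31 days: 234 − 31 = 203 left.
April 1981 has 30 days: 203 − 30 = 173 left.
May 1981 has 31 days: 173 − 31 = 142 left.
June 1981 has 30 days: 142 − 30 = 112 left.
July 1981 has 31 days: 112 − 31 = 81 left.
August 1981 has 31 days: 81 − 31 = 50 left.
September 1981 has 30 days: 50 − 30 = 20 left.
20 days into October 1981 → October 20, 1981.

October 20, 1981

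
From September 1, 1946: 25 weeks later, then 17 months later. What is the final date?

Adding 25 weeks (= 175 days) from September 1, 1946:
September has 30 days, so 30 − 1 = 29 days remain after September 1, 1946; 175 − 29 = 146 left.
October 1946 has 31 days: 146 − 31 = 115 left.
November 1946 has 30 days: 115 − 30 = 85 left.
December 1946 has 31 days: 85 − 31 = 54 left.
January 1947 has 31 days: 54 − 31 = 23 left.
23 days into February 1947 → February 23, 1947.
Counting forward 17 months from February 23, 1947:
month 2 + 17 = 19, which is month 7 of year 1948 → July 1948.
Day 23 is valid in July, giving July 23, 1948.

July 23, 1948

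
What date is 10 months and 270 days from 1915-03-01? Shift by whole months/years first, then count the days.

Counting forward 10 months and 270 days from March 1, 1915: first the month/year part, then the days.
month 3 + 10 = 13, which is month 1 of year 1916 → January 1916.
Day 1 is valid in January, giving January 1, 1916.
Now add 270 days from January 1, 1916.
January has 31 days, so 31 − 1 = 30 days remain after January 1, 1916; 270 − 30 = 240 left.
February 1916 has 29 days (1916 is a leap year): 240 − 29 = 211 left.
March 1916 has 31 days: 211 − 31 = 180 left.
April 1916 has 30 days: 180 − 30 = 150 left.
May 1916 has 31 days: 150 − 31 = 119 left.
June 1916 has 30 days: 119 − 30 = 89 left.
July 1916 has 31 days: 89 − 31 = 58 left.
August 1916 has 31 days: 58 − 31 = 27 left.
27 days into September 1916 → September 27, 1916.

September 27, 1916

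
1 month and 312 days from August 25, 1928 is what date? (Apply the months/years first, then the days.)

August 3, 1929

Counting forward 1 month and 312 days from August 25, 1928: first the month/year part, then the days.
month 8 + 1 = 9 → September 1928.
Day 25 is valid in September, giving September 25, 1928.
Now add 312 days from September 25, 1928.
September has 30 days, so 30 − 25 = 5 days remain after September 25, 1928; 312 − 5 = 307 left.
October 1928 has 31 days: 307 − 31 = 276 left.
November 1928 has 30 days: 276 − 30 = 246 left.
December 1928 has 31 days: 246 − 31 = 215 left.
January 1929 has 31 days: 215 − 31 = 184 left.
February 1929 has 28 days (1929 is not a leap year): 184 − 28 = 156 left.
March 1929 has 31 days: 156 − 31 = 125 left.
April 1929 has 30 days: 125 − 30 = 95 left.
May 1929 has 31 days: 95 − 31 = 64 left.
June 1929 has 30 days: 64 − 30 = 34 left.
July 1929 has 31 days: 34 − 31 = 3 left.
3 days into August 1929 → August 3, 1929.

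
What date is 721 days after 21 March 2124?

Advancing 721 days from March 21, 2124.
March has 31 days, so 31 − 21 = 10 days remain after March 21, 2124; 721 − 10 = 711 left.
April 2124 has 30 days: 711 − 30 = 681 left.
May 2124 has 31 days: 681 − 31 = 650 left.
June 2124 has 30 days: 650 − 30 = 620 left.
July 2124 has 31 days: 620 − 31 = 589 left.
August 2124 has 31 days: 589 − 31 = 558 left.
September 2124 has 30 days: 558 − 30 = 528 left.
October 2124 has 31 days: 528 − 31 = 497 left.
November 2124 has 30 days: 497 − 30 = 467 left.
December 2124 has 31 days: 467 − 31 = 436 left.
January 2125 has 31 days: 436 − 31 = 405 left.
February 2125 has 28 days (2125 is not a leap year): 405 − 28 = 377 left.
March 2125 has 31 days: 377 − 31 = 346 left.
April 2125 has 30 days: 346 − 30 = 316 left.
May 2125 has 31 days: 316 − 31 = 285 left.
June 2125 has 30 days: 285 − 30 = 255 left.
July 2125 has 31 days: 255 − 31 = 224 left.
August 2125 has 31 days: 224 − 31 = 193 left.
September 2125 has 30 days: 193 − 30 = 163 left.
October 2125 has 31 days: 163 − 31 = 132 left.
November 2125 has 30 days: 132 − 30 = 102 left.
December 2125 has 31 days: 102 − 31 = 71 left.
January 2126 has 31 days: 71 − 31 = 40 left.
February 2126 has 28 days (2126 is not a leap year): 40 − 28 = 12 left.
12 days into March 2126 → March 12, 2126.

March 12, 2126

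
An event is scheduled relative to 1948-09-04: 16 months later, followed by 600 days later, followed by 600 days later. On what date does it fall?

April 18, 1953

Advancing 16 months from September 4, 1948:
month 9 + 16 = 25, which is month 1 of year 1950 → January 1950.
Day 4 is valid in January, giving January 4, 1950.
Counting forward 600 days from January 4, 1950:
January has 31 days, so 31 − 4 = 27 days remain after January 4, 1950; 600 − 27 = 573 left.
February 1950 has 28 days (1950 is not a leap year): 573 − 28 = 545 left.
March 1950 has 31 days: 545 − 31 = 514 left.
April 1950 has 30 days: 514 − 30 = 484 left.
May 1950 has 31 days: 484 − 31 = 453 left.
June 1950 has 30 days: 453 − 30 = 423 left.
July 1950 has 31 days: 423 − 31 = 392 left.
August 1950 has 31 days: 392 − 31 = 361 left.
September 1950 has 30 days: 361 − 30 = 331 left.
October 1950 has 31 days: 331 − 31 = 300 left.
November 1950 has 30 days: 300 − 30 = 270 left.
December 1950 has 31 days: 270 − 31 = 239 left.
January 1951 has 31 days: 239 − 31 = 208 left.
February 1951 has 28 days (1951 is not a leap year): 208 − 28 = 180 left.
March 1951 has 31 days: 180 − 31 = 149 left.
April 1951 has 30 days: 149 − 30 = 119 left.
May 1951 has 31 days: 119 − 31 = 88 left.
June 1951 has 30 days: 88 − 30 = 58 left.
July 1951 has 31 days: 58 − 31 = 27 left.
27 days into August 1951 → August 27, 1951.
Adding 600 days from August 27, 1951:
August has 31 days, so 31 − 27 = 4 days remain after August 27, 1951; 600 − 4 = 596 left.
September 1951 has 30 days: 596 − 30 = 566 left.
October 1951 has 31 days: 566 − 31 = 535 left.
November 1951 has 30 days: 535 − 30 = 505 left.
December 1951 has 31 days: 505 − 31 = 474 left.
January 1952 has 31 days: 474 − 31 = 443 left.
February 1952 has 29 days (1952 is a leap year): 443 − 29 = 414 left.
March 1952 has 31 days: 414 − 31 = 383 left.
April 1952 has 30 days: 383 − 30 = 353 left.
May 1952 has 31 days: 353 − 31 = 322 left.
June 1952 has 30 days: 322 − 30 = 292 left.
July 1952 has 31 days: 292 − 31 = 261 left.
August 1952 has 31 days: 261 − 31 = 230 left.
September 1952 has 30 days: 230 − 30 = 200 left.
October 1952 has 31 days: 200 − 31 = 169 left.
November 1952 has 30 days: 169 − 30 = 139 left.
December 1952 has 31 days: 139 − 31 = 108 left.
January 1953 has 31 days: 108 − 31 = 77 left.
February 1953 has 28 days (1953 is not a leap year): 77 − 28 = 49 left.
March 1953 has 31 days: 49 − 31 = 18 left.
18 days into April 1953 → April 18, 1953.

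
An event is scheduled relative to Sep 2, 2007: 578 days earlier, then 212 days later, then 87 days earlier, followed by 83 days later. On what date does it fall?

August 28, 2006

Subtracting 578 days from September 2, 2007:
Going back 2 days from September 2, 2007 reaches the end of the previous month; 578 − 2 = 576 left.
August 2007 has 31 days: 576 − 31 = 545 left.
July 2007 has 31 days: 545 − 31 = 514 left.
June 2007 has 30 days: 514 − 30 = 484 left.
May 2007 has 31 days: 484 − 31 = 453 left.
April 2007 has 30 days: 453 − 30 = 423 left.
March 2007 has 31 days: 423 − 31 = 392 left.
February 2007 has 28 days (2007 is not a leap year): 392 − 28 = 364 left.
January 2007 has 31 days: 364 − 31 = 333 left.
December 2006 has 31 days: 333 − 31 = 302 left.
November 2006 has 30 days: 302 − 30 = 272 left.
October 2006 has 31 days: 272 − 31 = 241 left.
September 2006 has 30 days: 241 − 30 = 211 left.
August 2006 has 31 days: 211 − 31 = 180 left.
July 2006 has 31 days: 180 − 31 = 149 left.
June 2006 has 30 days: 149 − 30 = 119 left.
May 2006 has 31 days: 119 − 31 = 88 left.
April 2006 has 30 days: 88 − 30 = 58 left.
March 2006 has 31 days: 58 − 31 = 27 left.
February 2006 has 28 days; 28 − 27 = 1 → February 1, 2006.
Adding 212 days from February 1, 2006:
February has 28 days, so 28 − 1 = 27 days remain after February 1, 2006; 212 − 27 = 185 left.
March 2006 has 31 days: 185 − 31 = 154 left.
April 2006 has 30 days: 154 − 30 = 124 left.
May 2006 has 31 days: 124 − 31 = 93 left.
June 2006 has 30 days: 93 − 30 = 63 left.
July 2006 has 31 days: 63 − 31 = 32 left.
August 2006 has 31 days: 32 − 31 = 1 left.
1 day into September 2006 → September 1, 2006.
Counting back 87 days from September 1, 2006:
Going back 1 day from September 1, 2006 reaches the end of the previous month; 87 − 1 = 86 left.
August 2006 has 31 days: 86 − 31 = 55 left.
July 2006 has 31 days: 55 − 31 = 24 left.
June 2006 has 30 days; 30 − 24 = 6 → June 6, 2006.
Adding 83 days from June 6, 2006:
June has 30 days, so 30 − 6 = 24 days remain after June 6, 2006; 83 − 24 = 59 left.
July 2006 has 31 days: 59 − 31 = 28 left.
28 days into August 2006 → August 28, 2006.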